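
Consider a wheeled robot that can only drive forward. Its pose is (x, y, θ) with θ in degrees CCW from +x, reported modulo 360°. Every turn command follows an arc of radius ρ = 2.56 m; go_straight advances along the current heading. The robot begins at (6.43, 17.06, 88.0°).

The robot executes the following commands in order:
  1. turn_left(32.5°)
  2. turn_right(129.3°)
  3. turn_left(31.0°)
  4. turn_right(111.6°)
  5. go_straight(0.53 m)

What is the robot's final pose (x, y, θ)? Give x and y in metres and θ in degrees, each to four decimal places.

(13.5663, 19.5640, 270.6000°)

set_pose: (x, y, θ) = (6.4300, 17.0600, 88.0000°), ρ = 2.56
turn_left(32.5°): centre at ρ to the left, rotate +32.5° → (6.0773, 18.4486, 120.5000°)
turn_right(129.3°): centre at ρ to the right, rotate −129.3° → (8.6747, 22.2778, -8.8000° ≡ 351.2000°)
turn_left(31.0°): centre at ρ to the left, rotate +31.0° → (10.0337, 22.4374, 382.2000° ≡ 22.2000°)
turn_right(111.6°): centre at ρ to the right, rotate −111.6° → (13.5608, 20.0940, -89.4000° ≡ 270.6000°)
go_straight(0.53): x += 0.53·cos θ, y += 0.53·sin θ → (13.5663, 19.5640, 270.6000°)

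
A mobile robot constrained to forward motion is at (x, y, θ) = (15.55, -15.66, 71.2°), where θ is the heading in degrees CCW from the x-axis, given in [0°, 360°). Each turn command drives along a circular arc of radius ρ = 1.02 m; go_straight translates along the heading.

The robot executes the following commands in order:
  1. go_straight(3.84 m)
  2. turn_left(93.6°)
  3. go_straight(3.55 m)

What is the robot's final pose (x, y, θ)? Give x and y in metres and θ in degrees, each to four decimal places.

(12.6635, -9.7811, 164.8000°)

set_pose: (x, y, θ) = (15.5500, -15.6600, 71.2000°), ρ = 1.02
go_straight(3.84): x += 3.84·cos θ, y += 3.84·sin θ → (16.7875, -12.0249, 71.2000°)
turn_left(93.6°): centre at ρ to the left, rotate +93.6° → (16.0894, -10.7118, 164.8000°)
go_straight(3.55): x += 3.55·cos θ, y += 3.55·sin θ → (12.6635, -9.7811, 164.8000°)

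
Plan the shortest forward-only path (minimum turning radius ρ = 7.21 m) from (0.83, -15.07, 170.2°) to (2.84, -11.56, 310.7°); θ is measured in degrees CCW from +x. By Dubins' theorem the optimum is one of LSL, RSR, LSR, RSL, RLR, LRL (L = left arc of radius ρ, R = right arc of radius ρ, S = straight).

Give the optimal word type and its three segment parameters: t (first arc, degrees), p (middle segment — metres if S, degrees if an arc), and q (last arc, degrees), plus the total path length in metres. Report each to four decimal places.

LRL: t = 32.5432°, p = 284.7001°, q = 32.6569°, L = 44.0308 m

Let ψ = atan2(Δy, Δx) = atan2(3.51, 2.01) = 60.2024° be the start→goal bearing.
Normalize: d = |goal − start| / ρ = 4.044774/7.21 = 0.560995, α = (θ_start − ψ) mod 360° = 109.9976° = 1.919820 rad, β = (θ_goal − ψ) mod 360° = 250.4976° = 4.372008 rad.
Common terms: sin α = 0.939707, cos α = -0.341981, sin β = -0.942627, cos β = -0.333846, cos(α−β) = -0.771625, d² = 0.314715. Work in radians in the unit-radius frame; every candidate has L = ρ·(t + p + q).
LSL: p² = 2 + d² − 2cos(α−β) + 2d(sin α − sin β) = 5.969925; p = √p² = 2.443343; φ = atan2(cos β − cos α, d + sin α − sin β) = 0.003329 rad; t = (φ − α) mod 2π = 4.366694 rad, q = (β − φ) mod 2π = 4.368679 rad → L = 7.21·(4.366694 + 2.443343 + 4.368679) = 7.21·11.178716 = 80.598542 m
RSR: p² = 2 + d² − 2cos(α−β) + 2d(sin β − sin α) = 1.746004; p = √p² = 1.321364; φ = atan2(cos α − cos β, d − sin α + sin β) = -3.135437 rad; t = (α − φ) mod 2π = 5.055257 rad, q = (φ − β) mod 2π = 5.058926 rad → L = 7.21·(5.055257 + 1.321364 + 5.058926) = 7.21·11.435547 = 82.450297 m
LSR: p² = d² − 2 + 2cos(α−β) + 2d(sin α + sin β) = -3.231810 < 0 → infeasible
RSL: p² = d² − 2 + 2cos(α−β) − 2d(sin α + sin β) = -3.225257 < 0 → infeasible
RLR: c = (6 − d² + 2cos(α−β) + 2d(sin α − sin β))/8 = 0.781750; p = 2π − arccos c = 5.609855 rad; φ = atan2(cos α − cos β, d − sin α + sin β) = -3.135437 rad; t = (α − φ + p/2) mod 2π = 1.576999 rad, q = (α − β − t + p) mod 2π = 1.580669 rad → L = 7.21·(1.576999 + 5.609855 + 1.580669) = 7.21·8.767523 = 63.213842 m
LRL: c = (6 − d² + 2cos(α−β) − 2d(sin α − sin β))/8 = 0.253759; p = 2π − arccos c = 4.968954 rad; φ = atan2(cos β − cos α, d + sin α − sin β) = 0.003329 rad; t = (φ − α + p/2) mod 2π = 0.567986 rad, q = (β − α − t + p) mod 2π = 0.569970 rad → L = 7.21·(0.567986 + 4.968954 + 0.569970) = 7.21·6.106910 = 44.030821 m
Shortest: LRL with L = 44.030821 m ≈ 44.0308 m
Convert LRL to answer units (arcs ×180/π): t = 0.567986·180/π = 32.5432°, p = 4.968954·180/π = 284.7001°, q = 0.569970·180/π = 32.6569°, L = 44.0308 m.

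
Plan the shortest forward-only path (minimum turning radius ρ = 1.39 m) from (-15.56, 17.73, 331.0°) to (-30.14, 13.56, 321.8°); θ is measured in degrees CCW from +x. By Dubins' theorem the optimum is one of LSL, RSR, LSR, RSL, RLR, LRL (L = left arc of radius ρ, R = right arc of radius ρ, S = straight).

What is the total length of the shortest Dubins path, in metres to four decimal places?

Let ψ = atan2(Δy, Δx) = atan2(-4.17, -14.58) = -164.0390° be the start→goal bearing.
Normalize: d = |goal − start| / ρ = 15.164607/1.39 = 10.909789, α = (θ_start − ψ) mod 360° = 135.0390° = 2.356876 rad, β = (θ_goal − ψ) mod 360° = 125.8390° = 2.196305 rad.
Common terms: sin α = 0.706625, cos α = -0.707588, sin β = 0.810665, cos β = -0.585510, cos(α−β) = 0.987136, d² = 119.023498. Work in radians in the unit-radius frame; every candidate has L = ρ·(t + p + q).
LSL: p² = 2 + d² − 2cos(α−β) + 2d(sin α − sin β) = 116.779111; p = √p² = 10.806438; φ = atan2(cos β − cos α, d + sin α − sin β) = 0.011297 rad; t = (φ − α) mod 2π = 3.937607 rad, q = (β − φ) mod 2π = 2.185008 rad → L = 1.39·(3.937607 + 10.806438 + 2.185008) = 1.39·16.929053 = 23.531384 m
RSR: p² = 2 + d² − 2cos(α−β) + 2d(sin β − sin α) = 121.319339; p = √p² = 11.014506; φ = atan2(cos α − cos β, d − sin α + sin β) = -0.011084 rad; t = (α − φ) mod 2π = 2.367959 rad, q = (φ − β) mod 2π = 4.075796 rad → L = 1.39·(2.367959 + 11.014506 + 4.075796) = 1.39·17.458261 = 24.266983 m
LSR: p² = d² − 2 + 2cos(α−β) + 2d(sin α + sin β) = 152.104398; p = √p² = 12.333061; φ = atan2(−cos α − cos β, d + sin α + sin β) − atan2(−2, p) = 0.264448 rad; t = (φ − α) mod 2π = 4.190758 rad, q = (φ − β) mod 2π = 4.351328 rad → L = 1.39·(4.190758 + 12.333061 + 4.351328) = 1.39·20.875147 = 29.016454 m
RSL: p² = d² − 2 + 2cos(α−β) − 2d(sin α + sin β) = 85.891143; p = √p² = 9.267747; φ = atan2(cos α + cos β, d − sin α − sin β) − atan2(2, p) = -0.349356 rad; t = (α − φ) mod 2π = 2.706232 rad, q = (β − φ) mod 2π = 2.545662 rad → L = 1.39·(2.706232 + 9.267747 + 2.545662) = 1.39·14.519641 = 20.182301 m
RLR: c = (6 − d² + 2cos(α−β) + 2d(sin α − sin β))/8 = -14.164917, |c| > 1 → infeasible
LRL: c = (6 − d² + 2cos(α−β) − 2d(sin α − sin β))/8 = -13.597389, |c| > 1 → infeasible
Shortest: RSL with L = 20.182301 m ≈ 20.1823 m

20.1823 m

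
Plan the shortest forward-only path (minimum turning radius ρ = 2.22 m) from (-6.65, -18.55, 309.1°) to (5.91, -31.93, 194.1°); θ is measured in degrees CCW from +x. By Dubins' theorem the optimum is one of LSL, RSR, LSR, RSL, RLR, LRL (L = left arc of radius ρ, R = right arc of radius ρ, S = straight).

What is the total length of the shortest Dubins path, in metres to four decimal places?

Let ψ = atan2(Δy, Δx) = atan2(-13.38, 12.56) = -46.8106° be the start→goal bearing.
Normalize: d = |goal − start| / ρ = 18.351512/2.22 = 8.266447, α = (θ_start − ψ) mod 360° = 355.9106° = 6.211812 rad, β = (θ_goal − ψ) mod 360° = 240.9106° = 4.204683 rad.
Common terms: sin α = -0.071313, cos α = 0.997454, sin β = -0.873862, cos β = -0.486174, cos(α−β) = -0.422618, d² = 68.334145. Work in radians in the unit-radius frame; every candidate has L = ρ·(t + p + q).
LSL: p² = 2 + d² − 2cos(α−β) + 2d(sin α − sin β) = 84.447842; p = √p² = 9.189551; φ = atan2(cos β − cos α, d + sin α − sin β) = -0.162157 rad; t = (φ − α) mod 2π = 6.192402 rad, q = (β − φ) mod 2π = 4.366840 rad → L = 2.22·(6.192402 + 9.189551 + 4.366840) = 2.22·19.748793 = 43.842320 m
RSR: p² = 2 + d² − 2cos(α−β) + 2d(sin β − sin α) = 57.910921; p = √p² = 7.609923; φ = atan2(cos α − cos β, d − sin α + sin β) = 0.196216 rad; t = (α − φ) mod 2π = 6.015595 rad, q = (φ − β) mod 2π = 2.274718 rad → L = 2.22·(6.015595 + 7.609923 + 2.274718) = 2.22·15.900236 = 35.298525 m
LSR: p² = d² − 2 + 2cos(α−β) + 2d(sin α + sin β) = 49.862429; p = √p² = 7.061333; φ = atan2(−cos α − cos β, d + sin α + sin β) − atan2(−2, p) = 0.206282 rad; t = (φ − α) mod 2π = 0.277656 rad, q = (φ − β) mod 2π = 2.284784 rad → L = 2.22·(0.277656 + 7.061333 + 2.284784) = 2.22·9.623773 = 21.364777 m
RSL: p² = d² − 2 + 2cos(α−β) − 2d(sin α + sin β) = 81.115388; p = √p² = 9.006408; φ = atan2(cos α + cos β, d − sin α − sin β) − atan2(2, p) = -0.163071 rad; t = (α − φ) mod 2π = 0.091698 rad, q = (β − φ) mod 2π = 4.367754 rad → L = 2.22·(0.091698 + 9.006408 + 4.367754) = 2.22·13.465860 = 29.894210 m
RLR: c = (6 − d² + 2cos(α−β) + 2d(sin α − sin β))/8 = -6.238865, |c| > 1 → infeasible
LRL: c = (6 − d² + 2cos(α−β) − 2d(sin α − sin β))/8 = -9.555980, |c| > 1 → infeasible
Shortest: LSR with L = 21.364777 m ≈ 21.3648 m

21.3648 m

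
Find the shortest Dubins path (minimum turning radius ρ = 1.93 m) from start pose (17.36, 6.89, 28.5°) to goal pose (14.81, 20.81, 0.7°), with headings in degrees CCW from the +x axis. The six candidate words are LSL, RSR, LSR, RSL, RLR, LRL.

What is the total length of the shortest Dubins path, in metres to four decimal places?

16.8190 m

Let ψ = atan2(Δy, Δx) = atan2(13.92, -2.55) = 100.3809° be the start→goal bearing.
Normalize: d = |goal − start| / ρ = 14.151639/1.93 = 7.332456, α = (θ_start − ψ) mod 360° = 288.1191° = 5.028627 rad, β = (θ_goal − ψ) mod 360° = 260.3191° = 4.543426 rad.
Common terms: sin α = -0.950412, cos α = 0.310993, sin β = -0.985760, cos β = -0.168161, cos(α−β) = 0.884581, d² = 53.764906. Work in radians in the unit-radius frame; every candidate has L = ρ·(t + p + q).
LSL: p² = 2 + d² − 2cos(α−β) + 2d(sin α − sin β) = 54.514113; p = √p² = 7.383367; φ = atan2(cos β − cos α, d + sin α − sin β) = -0.064942 rad; t = (φ − α) mod 2π = 1.189616 rad, q = (β − φ) mod 2π = 4.608368 rad → L = 1.93·(1.189616 + 7.383367 + 4.608368) = 1.93·13.181351 = 25.440008 m
RSR: p² = 2 + d² − 2cos(α−β) + 2d(sin β − sin α) = 53.477376; p = √p² = 7.312823; φ = atan2(cos α − cos β, d − sin α + sin β) = 0.065569 rad; t = (α − φ) mod 2π = 4.963058 rad, q = (φ − β) mod 2π = 1.805329 rad → L = 1.93·(4.963058 + 7.312823 + 1.805329) = 1.93·14.081210 = 27.176734 m
LSR: p² = d² − 2 + 2cos(α−β) + 2d(sin α + sin β) = 25.140282; p = √p² = 5.014009; φ = atan2(−cos α − cos β, d + sin α + sin β) − atan2(−2, p) = 0.353080 rad; t = (φ − α) mod 2π = 1.607638 rad, q = (φ − β) mod 2π = 2.092840 rad → L = 1.93·(1.607638 + 5.014009 + 2.092840) = 1.93·8.714487 = 16.818959 m
RSL: p² = d² − 2 + 2cos(α−β) − 2d(sin α + sin β) = 81.927854; p = √p² = 9.051401; φ = atan2(cos α + cos β, d − sin α − sin β) − atan2(2, p) = -0.202057 rad; t = (α − φ) mod 2π = 5.230684 rad, q = (β − φ) mod 2π = 4.745482 rad → L = 1.93·(5.230684 + 9.051401 + 4.745482) = 1.93·19.027567 = 36.723205 m
RLR: c = (6 − d² + 2cos(α−β) + 2d(sin α − sin β))/8 = -5.684672, |c| > 1 → infeasible
LRL: c = (6 − d² + 2cos(α−β) − 2d(sin α − sin β))/8 = -5.814264, |c| > 1 → infeasible
Shortest: LSR with L = 16.818959 m ≈ 16.8190 m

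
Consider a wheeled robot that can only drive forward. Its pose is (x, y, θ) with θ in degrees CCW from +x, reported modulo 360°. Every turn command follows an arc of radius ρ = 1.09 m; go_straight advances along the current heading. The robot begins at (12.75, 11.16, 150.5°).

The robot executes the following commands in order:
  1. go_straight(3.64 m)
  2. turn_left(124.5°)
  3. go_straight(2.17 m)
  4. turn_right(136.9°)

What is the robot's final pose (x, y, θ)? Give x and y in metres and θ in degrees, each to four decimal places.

(6.3346, 8.8407, 138.1000°)

set_pose: (x, y, θ) = (12.7500, 11.1600, 150.5000°), ρ = 1.09
go_straight(3.64): x += 3.64·cos θ, y += 3.64·sin θ → (9.5819, 12.9524, 150.5000°)
turn_left(124.5°): centre at ρ to the left, rotate +124.5° → (7.9593, 11.9087, 275.0000°)
go_straight(2.17): x += 2.17·cos θ, y += 2.17·sin θ → (8.1484, 9.7470, 275.0000°)
turn_right(136.9°): centre at ρ to the right, rotate −136.9° → (6.3346, 8.8407, 138.1000°)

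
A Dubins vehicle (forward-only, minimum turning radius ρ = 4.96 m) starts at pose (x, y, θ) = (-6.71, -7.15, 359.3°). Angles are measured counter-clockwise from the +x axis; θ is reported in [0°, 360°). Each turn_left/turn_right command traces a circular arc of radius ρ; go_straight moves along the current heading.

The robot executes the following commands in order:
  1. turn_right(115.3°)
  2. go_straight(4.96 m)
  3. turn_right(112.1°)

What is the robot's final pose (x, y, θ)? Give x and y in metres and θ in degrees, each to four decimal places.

(-12.6367, -19.8801, 131.9000°)

set_pose: (x, y, θ) = (-6.7100, -7.1500, 359.3000°), ρ = 4.96
turn_right(115.3°): centre at ρ to the right, rotate −115.3° → (-2.3126, -14.2840, 244.0000°)
go_straight(4.96): x += 4.96·cos θ, y += 4.96·sin θ → (-4.4869, -18.7420, 244.0000°)
turn_right(112.1°): centre at ρ to the right, rotate −112.1° → (-12.6367, -19.8801, 131.9000°)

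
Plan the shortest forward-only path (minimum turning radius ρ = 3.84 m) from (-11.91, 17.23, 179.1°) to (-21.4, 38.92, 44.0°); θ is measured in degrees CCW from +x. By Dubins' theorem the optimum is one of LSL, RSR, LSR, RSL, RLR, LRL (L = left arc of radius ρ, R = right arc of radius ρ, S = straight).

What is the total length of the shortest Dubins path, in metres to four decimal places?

Let ψ = atan2(Δy, Δx) = atan2(21.69, -9.49) = 113.6308° be the start→goal bearing.
Normalize: d = |goal − start| / ρ = 23.675223/3.84 = 6.165423, α = (θ_start − ψ) mod 360° = 65.4692° = 1.142654 rad, β = (θ_goal − ψ) mod 360° = 290.3692° = 5.067899 rad.
Common terms: sin α = 0.909738, cos α = 0.415182, sin β = -0.937469, cos β = 0.348069, cos(α−β) = -0.708340, d² = 38.012438. Work in radians in the unit-radius frame; every candidate has L = ρ·(t + p + q).
LSL: p² = 2 + d² − 2cos(α−β) + 2d(sin α − sin β) = 64.206747; p = √p² = 8.012911; φ = atan2(cos β − cos α, d + sin α − sin β) = -0.008376 rad; t = (φ − α) mod 2π = 5.132156 rad, q = (β − φ) mod 2π = 5.076275 rad → L = 3.84·(5.132156 + 8.012911 + 5.076275) = 3.84·18.221342 = 69.969954 m
RSR: p² = 2 + d² − 2cos(α−β) + 2d(sin β − sin α) = 18.651487; p = √p² = 4.318737; φ = atan2(cos α − cos β, d − sin α + sin β) = 0.015541 rad; t = (α − φ) mod 2π = 1.127113 rad, q = (φ − β) mod 2π = 1.230827 rad → L = 3.84·(1.127113 + 4.318737 + 1.230827) = 3.84·6.676677 = 25.638438 m
LSR: p² = d² − 2 + 2cos(α−β) + 2d(sin α + sin β) = 34.253817; p = √p² = 5.852676; φ = atan2(−cos α − cos β, d + sin α + sin β) − atan2(−2, p) = 0.205564 rad; t = (φ − α) mod 2π = 5.346095 rad, q = (φ − β) mod 2π = 1.420850 rad → L = 3.84·(5.346095 + 5.852676 + 1.420850) = 3.84·12.619621 = 48.459344 m
RSL: p² = d² − 2 + 2cos(α−β) − 2d(sin α + sin β) = 34.937699; p = √p² = 5.910812; φ = atan2(cos α + cos β, d − sin α − sin β) − atan2(2, p) = -0.203648 rad; t = (α − φ) mod 2π = 1.346301 rad, q = (β − φ) mod 2π = 5.271547 rad → L = 3.84·(1.346301 + 5.910812 + 5.271547) = 3.84·12.528660 = 48.110056 m
RLR: c = (6 − d² + 2cos(α−β) + 2d(sin α − sin β))/8 = -1.331436, |c| > 1 → infeasible
LRL: c = (6 − d² + 2cos(α−β) − 2d(sin α − sin β))/8 = -7.025843, |c| > 1 → infeasible
Shortest: RSR with L = 25.638438 m ≈ 25.6384 m

25.6384 m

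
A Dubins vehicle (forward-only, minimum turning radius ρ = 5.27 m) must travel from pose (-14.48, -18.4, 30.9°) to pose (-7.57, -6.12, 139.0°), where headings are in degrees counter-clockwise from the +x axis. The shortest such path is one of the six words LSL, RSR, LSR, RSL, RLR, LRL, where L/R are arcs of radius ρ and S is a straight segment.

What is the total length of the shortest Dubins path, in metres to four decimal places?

Let ψ = atan2(Δy, Δx) = atan2(12.28, 6.91) = 60.6334° be the start→goal bearing.
Normalize: d = |goal − start| / ρ = 14.090653/5.27 = 2.673748, α = (θ_start − ψ) mod 360° = 330.2666° = 5.764240 rad, β = (θ_goal − ψ) mod 360° = 78.3666° = 1.367755 rad.
Common terms: sin α = -0.495965, cos α = 0.868343, sin β = 0.979458, cos β = 0.201649, cos(α−β) = -0.310676, d² = 7.148929. Work in radians in the unit-radius frame; every candidate has L = ρ·(t + p + q).
LSL: p² = 2 + d² − 2cos(α−β) + 2d(sin α − sin β) = 1.880465; p = √p² = 1.371300; φ = atan2(cos β − cos α, d + sin α − sin β) = -0.507709 rad; t = (φ − α) mod 2π = 0.011237 rad, q = (β − φ) mod 2π = 1.875464 rad → L = 5.27·(0.011237 + 1.371300 + 1.875464) = 5.27·3.258001 = 17.169667 m
RSR: p² = 2 + d² − 2cos(α−β) + 2d(sin β − sin α) = 17.660099; p = √p² = 4.202392; φ = atan2(cos α − cos β, d − sin α + sin β) = 0.159319 rad; t = (α − φ) mod 2π = 5.604920 rad, q = (φ − β) mod 2π = 5.074749 rad → L = 5.27·(5.604920 + 4.202392 + 5.074749) = 5.27·14.882062 = 78.428466 m
LSR: p² = d² − 2 + 2cos(α−β) + 2d(sin α + sin β) = 7.113054; p = √p² = 2.667031; φ = atan2(−cos α − cos β, d + sin α + sin β) − atan2(−2, p) = 0.316683 rad; t = (φ − α) mod 2π = 0.835628 rad, q = (φ − β) mod 2π = 5.232113 rad → L = 5.27·(0.835628 + 2.667031 + 5.232113) = 5.27·8.734772 = 46.032248 m
RSL: p² = d² − 2 + 2cos(α−β) − 2d(sin α + sin β) = 1.942098; p = √p² = 1.393592; φ = atan2(cos α + cos β, d − sin α − sin β) − atan2(2, p) = -0.507800 rad; t = (α − φ) mod 2π = 6.272039 rad, q = (β − φ) mod 2π = 1.875555 rad → L = 5.27·(6.272039 + 1.393592 + 1.875555) = 5.27·9.541186 = 50.282051 m
RLR: c = (6 − d² + 2cos(α−β) + 2d(sin α − sin β))/8 = -1.207512, |c| > 1 → infeasible
LRL: c = (6 − d² + 2cos(α−β) − 2d(sin α − sin β))/8 = 0.764942; p = 2π − arccos c = 5.583340 rad; φ = atan2(cos β − cos α, d + sin α − sin β) = -0.507709 rad; t = (φ − α + p/2) mod 2π = 2.802907 rad, q = (β − α − t + p) mod 2π = 4.667134 rad → L = 5.27·(2.802907 + 5.583340 + 4.667134) = 5.27·13.053381 = 68.791318 m
Shortest: LSL with L = 17.169667 m ≈ 17.1697 m

17.1697 m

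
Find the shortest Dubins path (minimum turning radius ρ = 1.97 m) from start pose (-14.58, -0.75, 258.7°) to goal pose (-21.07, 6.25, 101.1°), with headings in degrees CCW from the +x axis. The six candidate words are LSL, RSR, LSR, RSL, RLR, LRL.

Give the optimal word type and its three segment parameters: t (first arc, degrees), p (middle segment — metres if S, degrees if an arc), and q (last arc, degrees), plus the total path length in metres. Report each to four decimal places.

RSR: t = 148.1255°, p = 7.4697 m, q = 9.4745°, L = 12.8885 m

Let ψ = atan2(Δy, Δx) = atan2(7.00, -6.49) = 132.8349° be the start→goal bearing.
Normalize: d = |goal − start| / ρ = 9.545685/1.97 = 4.845525, α = (θ_start − ψ) mod 360° = 125.8651° = 2.196760 rad, β = (θ_goal − ψ) mod 360° = 328.2651° = 5.729306 rad.
Common terms: sin α = 0.810399, cos α = -0.585879, sin β = -0.525990, cos β = 0.850491, cos(α−β) = -0.924546, d² = 23.479116. Work in radians in the unit-radius frame; every candidate has L = ρ·(t + p + q).
LSL: p² = 2 + d² − 2cos(α−β) + 2d(sin α − sin β) = 40.279221; p = √p² = 6.346591; φ = atan2(cos β − cos α, d + sin α − sin β) = 0.228299 rad; t = (φ − α) mod 2π = 4.314725 rad, q = (β − φ) mod 2π = 5.501007 rad → L = 1.97·(4.314725 + 6.346591 + 5.501007) = 1.97·16.162323 = 31.839776 m
RSR: p² = 2 + d² − 2cos(α−β) + 2d(sin β − sin α) = 14.377195; p = √p² = 3.791727; φ = atan2(cos α − cos β, d − sin α + sin β) = -0.388517 rad; t = (α − φ) mod 2π = 2.585277 rad, q = (φ − β) mod 2π = 0.165362 rad → L = 1.97·(2.585277 + 3.791727 + 0.165362) = 1.97·6.542366 = 12.888461 m
LSR: p² = d² − 2 + 2cos(α−β) + 2d(sin α + sin β) = 22.386243; p = √p² = 4.731410; φ = atan2(−cos α − cos β, d + sin α + sin β) − atan2(−2, p) = 0.348391 rad; t = (φ − α) mod 2π = 4.434816 rad, q = (φ − β) mod 2π = 0.902269 rad → L = 1.97·(4.434816 + 4.731410 + 0.902269) = 1.97·10.068495 = 19.834936 m
RSL: p² = d² − 2 + 2cos(α−β) − 2d(sin α + sin β) = 16.873804; p = √p² = 4.107774; φ = atan2(cos α + cos β, d − sin α − sin β) − atan2(2, p) = -0.395148 rad; t = (α − φ) mod 2π = 2.591908 rad, q = (β − φ) mod 2π = 6.124455 rad → L = 1.97·(2.591908 + 4.107774 + 6.124455) = 1.97·12.824137 = 25.263549 m
RLR: c = (6 − d² + 2cos(α−β) + 2d(sin α − sin β))/8 = -0.797149; p = 2π − arccos c = 3.789830 rad; φ = atan2(cos α − cos β, d − sin α + sin β) = -0.388517 rad; t = (α − φ + p/2) mod 2π = 4.480192 rad, q = (α − β − t + p) mod 2π = 2.060277 rad → L = 1.97·(4.480192 + 3.789830 + 2.060277) = 1.97·10.330299 = 20.350688 m
LRL: c = (6 − d² + 2cos(α−β) − 2d(sin α − sin β))/8 = -4.034903, |c| > 1 → infeasible
Shortest: RSR with L = 12.888461 m ≈ 12.8885 m
Convert RSR to answer units (arcs ×180/π): t = 2.585277·180/π = 148.1255°, p = ρ·p = 1.97·3.791727 = 7.4697 m, q = 0.165362·180/π = 9.4745°, L = 12.8885 m.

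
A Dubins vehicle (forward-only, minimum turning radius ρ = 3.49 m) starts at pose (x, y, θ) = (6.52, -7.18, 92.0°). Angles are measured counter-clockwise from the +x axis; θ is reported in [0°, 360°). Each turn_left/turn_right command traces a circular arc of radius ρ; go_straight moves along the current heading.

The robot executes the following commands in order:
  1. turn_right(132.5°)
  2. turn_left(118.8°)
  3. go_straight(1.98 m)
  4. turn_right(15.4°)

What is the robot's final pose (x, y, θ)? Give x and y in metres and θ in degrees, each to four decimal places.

(18.6707, 0.3627, 62.9000°)

set_pose: (x, y, θ) = (6.5200, -7.1800, 92.0000°), ρ = 3.49
turn_right(132.5°): centre at ρ to the right, rotate −132.5° → (12.2744, -4.4044, -40.5000° ≡ 319.5000°)
turn_left(118.8°): centre at ρ to the left, rotate +118.8° → (17.9585, -2.4583, 438.3000° ≡ 78.3000°)
go_straight(1.98): x += 1.98·cos θ, y += 1.98·sin θ → (18.3600, -0.5194, 78.3000°)
turn_right(15.4°): centre at ρ to the right, rotate −15.4° → (18.6707, 0.3627, 62.9000°)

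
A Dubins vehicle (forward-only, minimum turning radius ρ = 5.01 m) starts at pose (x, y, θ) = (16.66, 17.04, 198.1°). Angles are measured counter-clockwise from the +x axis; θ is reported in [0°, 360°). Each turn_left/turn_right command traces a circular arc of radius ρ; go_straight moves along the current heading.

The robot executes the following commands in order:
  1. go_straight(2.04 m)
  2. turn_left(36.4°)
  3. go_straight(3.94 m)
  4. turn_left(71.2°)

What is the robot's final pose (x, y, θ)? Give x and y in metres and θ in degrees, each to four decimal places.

(9.9209, 5.5130, 305.7000°)

set_pose: (x, y, θ) = (16.6600, 17.0400, 198.1000°), ρ = 5.01
go_straight(2.04): x += 2.04·cos θ, y += 2.04·sin θ → (14.7209, 16.4062, 198.1000°)
turn_left(36.4°): centre at ρ to the left, rotate +36.4° → (12.1987, 14.5535, 234.5000°)
go_straight(3.94): x += 3.94·cos θ, y += 3.94·sin θ → (9.9107, 11.3458, 234.5000°)
turn_left(71.2°): centre at ρ to the left, rotate +71.2° → (9.9209, 5.5130, 305.7000°)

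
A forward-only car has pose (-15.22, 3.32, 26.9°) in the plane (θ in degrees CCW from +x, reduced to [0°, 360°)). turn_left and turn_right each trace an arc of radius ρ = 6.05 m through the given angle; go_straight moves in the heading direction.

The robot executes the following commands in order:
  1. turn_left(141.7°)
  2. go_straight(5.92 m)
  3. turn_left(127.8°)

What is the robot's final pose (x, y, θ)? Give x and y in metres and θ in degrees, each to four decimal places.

set_pose: (x, y, θ) = (-15.2200, 3.3200, 26.9000°), ρ = 6.05
turn_left(141.7°): centre at ρ to the left, rotate +141.7° → (-16.7614, 14.6460, 168.6000°)
go_straight(5.92): x += 5.92·cos θ, y += 5.92·sin θ → (-22.5646, 15.8161, 168.6000°)
turn_left(127.8°): centre at ρ to the left, rotate +127.8° → (-29.1795, 7.1955, 296.4000°)

(-29.1795, 7.1955, 296.4000°)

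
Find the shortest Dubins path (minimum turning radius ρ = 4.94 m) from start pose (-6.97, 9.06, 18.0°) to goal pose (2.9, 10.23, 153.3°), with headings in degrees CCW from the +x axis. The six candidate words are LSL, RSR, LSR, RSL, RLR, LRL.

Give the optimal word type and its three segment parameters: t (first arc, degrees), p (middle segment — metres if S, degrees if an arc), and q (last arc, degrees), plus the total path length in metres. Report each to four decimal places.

Let ψ = atan2(Δy, Δx) = atan2(1.17, 9.87) = 6.7604° be the start→goal bearing.
Normalize: d = |goal − start| / ρ = 9.939105/4.94 = 2.011964, α = (θ_start − ψ) mod 360° = 11.2396° = 0.196169 rad, β = (θ_goal − ψ) mod 360° = 146.5396° = 2.557599 rad.
Common terms: sin α = 0.194913, cos α = 0.980821, sin β = 0.551360, cos β = -0.834268, cos(α−β) = -0.710799, d² = 4.048001. Work in radians in the unit-radius frame; every candidate has L = ρ·(t + p + q).
LSL: p² = 2 + d² − 2cos(α−β) + 2d(sin α − sin β) = 6.035284; p = √p² = 2.456681; φ = atan2(cos β − cos α, d + sin α − sin β) = -0.831343 rad; t = (φ − α) mod 2π = 5.255673 rad, q = (β − φ) mod 2π = 3.388943 rad → L = 4.94·(5.255673 + 2.456681 + 3.388943) = 4.94·11.101297 = 54.840408 m
RSR: p² = 2 + d² − 2cos(α−β) + 2d(sin β − sin α) = 8.903916; p = √p² = 2.983943; φ = atan2(cos α − cos β, d − sin α + sin β) = 0.653898 rad; t = (α − φ) mod 2π = 5.825456 rad, q = (φ − β) mod 2π = 4.379484 rad → L = 4.94·(5.825456 + 2.983943 + 4.379484) = 4.94·13.188883 = 65.153083 m
LSR: p² = d² − 2 + 2cos(α−β) + 2d(sin α + sin β) = 3.629351; p = √p² = 1.905086; φ = atan2(−cos α − cos β, d + sin α + sin β) − atan2(−2, p) = 0.756616 rad; t = (φ − α) mod 2π = 0.560447 rad, q = (φ − β) mod 2π = 4.482202 rad → L = 4.94·(0.560447 + 1.905086 + 4.482202) = 4.94·6.947734 = 34.321808 m
RSL: p² = d² − 2 + 2cos(α−β) − 2d(sin α + sin β) = -2.376547 < 0 → infeasible
RLR: c = (6 − d² + 2cos(α−β) + 2d(sin α − sin β))/8 = -0.112990; p = 2π − arccos c = 4.599158 rad; φ = atan2(cos α − cos β, d − sin α + sin β) = 0.653898 rad; t = (α − φ + p/2) mod 2π = 1.841849 rad, q = (α − β − t + p) mod 2π = 0.395878 rad → L = 4.94·(1.841849 + 4.599158 + 0.395878) = 4.94·6.836885 = 33.774211 m
LRL: c = (6 − d² + 2cos(α−β) − 2d(sin α − sin β))/8 = 0.245590; p = 2π − arccos c = 4.960517 rad; φ = atan2(cos β − cos α, d + sin α − sin β) = -0.831343 rad; t = (φ − α + p/2) mod 2π = 1.452746 rad, q = (β − α − t + p) mod 2π = 5.869201 rad → L = 4.94·(1.452746 + 4.960517 + 5.869201) = 4.94·12.282464 = 60.675372 m
Shortest: RLR with L = 33.774211 m ≈ 33.7742 m
Convert RLR to answer units (arcs ×180/π): t = 1.841849·180/π = 105.5302°, p = 4.599158·180/π = 263.5123°, q = 0.395878·180/π = 22.6821°, L = 33.7742 m.

RLR: t = 105.5302°, p = 263.5123°, q = 22.6821°, L = 33.7742 m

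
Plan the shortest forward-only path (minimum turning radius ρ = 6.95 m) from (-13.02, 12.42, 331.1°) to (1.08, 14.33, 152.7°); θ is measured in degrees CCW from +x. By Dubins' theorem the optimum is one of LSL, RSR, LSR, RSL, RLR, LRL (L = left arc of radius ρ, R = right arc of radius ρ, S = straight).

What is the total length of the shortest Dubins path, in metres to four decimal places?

35.1738 m

Let ψ = atan2(Δy, Δx) = atan2(1.91, 14.10) = 7.7144° be the start→goal bearing.
Normalize: d = |goal − start| / ρ = 14.228777/6.95 = 2.047306, α = (θ_start − ψ) mod 360° = 323.3856° = 5.644144 rad, β = (θ_goal − ψ) mod 360° = 144.9856° = 2.530476 rad.
Common terms: sin α = -0.596426, cos α = 0.802668, sin β = 0.573782, cos β = -0.819008, cos(α−β) = -0.999610, d² = 4.191462. Work in radians in the unit-radius frame; every candidate has L = ρ·(t + p + q).
LSL: p² = 2 + d² − 2cos(α−β) + 2d(sin α − sin β) = 3.399132; p = √p² = 1.843674; φ = atan2(cos β − cos α, d + sin α − sin β) = -1.074998 rad; t = (φ − α) mod 2π = 5.847228 rad, q = (β − φ) mod 2π = 3.605475 rad → L = 6.95·(5.847228 + 1.843674 + 3.605475) = 6.95·11.296377 = 78.509819 m
RSR: p² = 2 + d² − 2cos(α−β) + 2d(sin β − sin α) = 12.982232; p = √p² = 3.603087; φ = atan2(cos α − cos β, d − sin α + sin β) = 0.466854 rad; t = (α − φ) mod 2π = 5.177289 rad, q = (φ − β) mod 2π = 4.219563 rad → L = 6.95·(5.177289 + 3.603087 + 4.219563) = 6.95·12.999939 = 90.349577 m
LSR: p² = d² − 2 + 2cos(α−β) + 2d(sin α + sin β) = 0.099522; p = √p² = 0.315471; φ = atan2(−cos α − cos β, d + sin α + sin β) − atan2(−2, p) = 1.422420 rad; t = (φ − α) mod 2π = 2.061462 rad, q = (φ − β) mod 2π = 5.175129 rad → L = 6.95·(2.061462 + 0.315471 + 5.175129) = 6.95·7.552062 = 52.486832 m
RSL: p² = d² − 2 + 2cos(α−β) − 2d(sin α + sin β) = 0.284962; p = √p² = 0.533818; φ = atan2(cos α + cos β, d − sin α − sin β) − atan2(2, p) = -1.317862 rad; t = (α − φ) mod 2π = 0.678820 rad, q = (β − φ) mod 2π = 3.848338 rad → L = 6.95·(0.678820 + 0.533818 + 3.848338) = 6.95·5.060976 = 35.173782 m
RLR: c = (6 − d² + 2cos(α−β) + 2d(sin α − sin β))/8 = -0.622779; p = 2π − arccos c = 4.040099 rad; φ = atan2(cos α − cos β, d − sin α + sin β) = 0.466854 rad; t = (α − φ + p/2) mod 2π = 0.914154 rad, q = (α − β − t + p) mod 2π = 6.239613 rad → L = 6.95·(0.914154 + 4.040099 + 6.239613) = 6.95·11.193866 = 77.797369 m
LRL: c = (6 − d² + 2cos(α−β) − 2d(sin α − sin β))/8 = 0.575108; p = 2π − arccos c = 5.325126 rad; φ = atan2(cos β − cos α, d + sin α − sin β) = -1.074998 rad; t = (φ − α + p/2) mod 2π = 2.226606 rad, q = (β − α − t + p) mod 2π = 6.268038 rad → L = 6.95·(2.226606 + 5.325126 + 6.268038) = 6.95·13.819769 = 96.047397 m
Shortest: RSL with L = 35.173782 m ≈ 35.1738 m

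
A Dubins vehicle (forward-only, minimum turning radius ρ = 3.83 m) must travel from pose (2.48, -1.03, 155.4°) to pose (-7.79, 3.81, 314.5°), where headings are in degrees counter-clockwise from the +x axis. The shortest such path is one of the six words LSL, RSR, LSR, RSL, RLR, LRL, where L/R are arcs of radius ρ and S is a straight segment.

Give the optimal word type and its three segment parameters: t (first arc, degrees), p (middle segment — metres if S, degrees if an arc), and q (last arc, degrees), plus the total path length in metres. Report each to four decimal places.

RSL: t = 49.3582°, p = 6.4084 m, q = 208.4582°, L = 23.6424 m

Let ψ = atan2(Δy, Δx) = atan2(4.84, -10.27) = 154.7666° be the start→goal bearing.
Normalize: d = |goal − start| / ρ = 11.353348/3.83 = 2.964321, α = (θ_start − ψ) mod 360° = 0.6334° = 0.011054 rad, β = (θ_goal − ψ) mod 360° = 159.7334° = 2.787873 rad.
Common terms: sin α = 0.011054, cos α = 0.999939, sin β = 0.346390, cos β = -0.938091, cos(α−β) = -0.934204, d² = 8.787196. Work in radians in the unit-radius frame; every candidate has L = ρ·(t + p + q).
LSL: p² = 2 + d² − 2cos(α−β) + 2d(sin α − sin β) = 10.667520; p = √p² = 3.266117; φ = atan2(cos β − cos α, d + sin α − sin β) = -0.635244 rad; t = (φ − α) mod 2π = 5.636887 rad, q = (β − φ) mod 2π = 3.423117 rad → L = 3.83·(5.636887 + 3.266117 + 3.423117) = 3.83·12.326121 = 47.209044 m
RSR: p² = 2 + d² − 2cos(α−β) + 2d(sin β − sin α) = 14.643690; p = √p² = 3.826707; φ = atan2(cos α − cos β, d − sin α + sin β) = 0.531061 rad; t = (α − φ) mod 2π = 5.763179 rad, q = (φ − β) mod 2π = 4.026373 rad → L = 3.83·(5.763179 + 3.826707 + 4.026373) = 3.83·13.616259 = 52.150273 m
LSR: p² = d² − 2 + 2cos(α−β) + 2d(sin α + sin β) = 7.037941; p = √p² = 2.652912; φ = atan2(−cos α − cos β, d + sin α + sin β) − atan2(−2, p) = 0.627368 rad; t = (φ − α) mod 2π = 0.616314 rad, q = (φ − β) mod 2π = 4.122681 rad → L = 3.83·(0.616314 + 2.652912 + 4.122681) = 3.83·7.391907 = 28.311002 m
RSL: p² = d² − 2 + 2cos(α−β) − 2d(sin α + sin β) = 2.799633; p = √p² = 1.673210; φ = atan2(cos α + cos β, d − sin α − sin β) − atan2(2, p) = -0.850410 rad; t = (α − φ) mod 2π = 0.861464 rad, q = (β − φ) mod 2π = 3.638283 rad → L = 3.83·(0.861464 + 1.673210 + 3.638283) = 3.83·6.172957 = 23.642425 m
RLR: c = (6 − d² + 2cos(α−β) + 2d(sin α − sin β))/8 = -0.830461; p = 2π − arccos c = 3.732454 rad; φ = atan2(cos α − cos β, d − sin α + sin β) = 0.531061 rad; t = (α − φ + p/2) mod 2π = 1.346220 rad, q = (α − β − t + p) mod 2π = 5.892600 rad → L = 3.83·(1.346220 + 3.732454 + 5.892600) = 3.83·10.971274 = 42.019980 m
LRL: c = (6 − d² + 2cos(α−β) − 2d(sin α − sin β))/8 = -0.333440; p = 2π − arccos c = 4.372439 rad; φ = atan2(cos β − cos α, d + sin α − sin β) = -0.635244 rad; t = (φ − α + p/2) mod 2π = 1.539921 rad, q = (β − α − t + p) mod 2π = 5.609337 rad → L = 3.83·(1.539921 + 4.372439 + 5.609337) = 3.83·11.521697 = 44.128098 m
Shortest: RSL with L = 23.642425 m ≈ 23.6424 m
Convert RSL to answer units (arcs ×180/π): t = 0.861464·180/π = 49.3582°, p = ρ·p = 3.83·1.673210 = 6.4084 m, q = 3.638283·180/π = 208.4582°, L = 23.6424 m.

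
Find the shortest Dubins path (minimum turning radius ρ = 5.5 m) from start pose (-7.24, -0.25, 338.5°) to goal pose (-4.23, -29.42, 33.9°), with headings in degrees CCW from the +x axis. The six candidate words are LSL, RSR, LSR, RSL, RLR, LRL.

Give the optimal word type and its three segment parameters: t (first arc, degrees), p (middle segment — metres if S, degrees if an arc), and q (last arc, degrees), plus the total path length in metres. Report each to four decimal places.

RSL: t = 96.9308°, p = 16.2050 m, q = 152.3308°, L = 40.1324 m

Let ψ = atan2(Δy, Δx) = atan2(-29.17, 3.01) = -84.1086° be the start→goal bearing.
Normalize: d = |goal − start| / ρ = 29.324887/5.5 = 5.331798, α = (θ_start − ψ) mod 360° = 62.6086° = 1.092726 rad, β = (θ_goal − ψ) mod 360° = 118.0086° = 2.059639 rad.
Common terms: sin α = 0.887884, cos α = 0.460066, sin β = 0.882877, cos β = -0.469604, cos(α−β) = 0.567844, d² = 28.428066. Work in radians in the unit-radius frame; every candidate has L = ρ·(t + p + q).
LSL: p² = 2 + d² − 2cos(α−β) + 2d(sin α − sin β) = 29.345775; p = √p² = 5.417174; φ = atan2(cos β − cos α, d + sin α − sin β) = -0.172469 rad; t = (φ − α) mod 2π = 5.017990 rad, q = (β − φ) mod 2π = 2.232108 rad → L = 5.5·(5.017990 + 5.417174 + 2.232108) = 5.5·12.667272 = 69.669995 m
RSR: p² = 2 + d² − 2cos(α−β) + 2d(sin β − sin α) = 29.238982; p = √p² = 5.407308; φ = atan2(cos α − cos β, d − sin α + sin β) = 0.172787 rad; t = (α − φ) mod 2π = 0.919939 rad, q = (φ − β) mod 2π = 4.396334 rad → L = 5.5·(0.919939 + 5.407308 + 4.396334) = 5.5·10.723581 = 58.979696 m
LSR: p² = d² − 2 + 2cos(α−β) + 2d(sin α + sin β) = 46.446438; p = √p² = 6.815162; φ = atan2(−cos α − cos β, d + sin α + sin β) − atan2(−2, p) = 0.286792 rad; t = (φ − α) mod 2π = 5.477251 rad, q = (φ − β) mod 2π = 4.510339 rad → L = 5.5·(5.477251 + 6.815162 + 4.510339) = 5.5·16.802752 = 92.415136 m
RSL: p² = d² − 2 + 2cos(α−β) − 2d(sin α + sin β) = 8.681069; p = √p² = 2.946365; φ = atan2(cos α + cos β, d − sin α − sin β) − atan2(2, p) = -0.599036 rad; t = (α − φ) mod 2π = 1.691762 rad, q = (β − φ) mod 2π = 2.658674 rad → L = 5.5·(1.691762 + 2.946365 + 2.658674) = 5.5·7.296802 = 40.132408 m
RLR: c = (6 − d² + 2cos(α−β) + 2d(sin α − sin β))/8 = -2.654873, |c| > 1 → infeasible
LRL: c = (6 − d² + 2cos(α−β) − 2d(sin α − sin β))/8 = -2.668222, |c| > 1 → infeasible
Shortest: RSL with L = 40.132408 m ≈ 40.1324 m
Convert RSL to answer units (arcs ×180/π): t = 1.691762·180/π = 96.9308°, p = ρ·p = 5.5·2.946365 = 16.2050 m, q = 2.658674·180/π = 152.3308°, L = 40.1324 m.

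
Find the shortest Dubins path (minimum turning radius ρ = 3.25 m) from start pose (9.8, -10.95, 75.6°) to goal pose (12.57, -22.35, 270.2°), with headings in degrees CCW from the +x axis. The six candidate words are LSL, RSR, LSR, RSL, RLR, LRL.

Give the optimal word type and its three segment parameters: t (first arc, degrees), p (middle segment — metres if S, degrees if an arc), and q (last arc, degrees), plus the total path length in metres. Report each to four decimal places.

RSL: t = 186.7750°, p = 8.8286 m, q = 21.3750°, L = 20.6355 m

Let ψ = atan2(Δy, Δx) = atan2(-11.40, 2.77) = -76.3428° be the start→goal bearing.
Normalize: d = |goal − start| / ρ = 11.731705/3.25 = 3.609755, α = (θ_start − ψ) mod 360° = 151.9428° = 2.651902 rad, β = (θ_goal − ψ) mod 360° = 346.5428° = 6.048313 rad.
Common terms: sin α = 0.470353, cos α = -0.882478, sin β = -0.232719, cos β = 0.972544, cos(α−β) = -0.967709, d² = 13.030334. Work in radians in the unit-radius frame; every candidate has L = ρ·(t + p + q).
LSL: p² = 2 + d² − 2cos(α−β) + 2d(sin α − sin β) = 22.041586; p = √p² = 4.694847; φ = atan2(cos β − cos α, d + sin α − sin β) = 0.406197 rad; t = (φ − α) mod 2π = 4.037480 rad, q = (β − φ) mod 2π = 5.642116 rad → L = 3.25·(4.037480 + 4.694847 + 5.642116) = 3.25·14.374443 = 46.716939 m
RSR: p² = 2 + d² − 2cos(α−β) + 2d(sin β − sin α) = 11.889918; p = √p² = 3.448176; φ = atan2(cos α − cos β, d − sin α + sin β) = -0.568030 rad; t = (α − φ) mod 2π = 3.219932 rad, q = (φ − β) mod 2π = 5.950028 rad → L = 3.25·(3.219932 + 3.448176 + 5.950028) = 3.25·12.618136 = 41.008942 m
LSR: p² = d² − 2 + 2cos(α−β) + 2d(sin α + sin β) = 10.810516; p = √p² = 3.287935; φ = atan2(−cos α − cos β, d + sin α + sin β) − atan2(−2, p) = 0.523084 rad; t = (φ − α) mod 2π = 4.154367 rad, q = (φ − β) mod 2π = 0.757956 rad → L = 3.25·(4.154367 + 3.287935 + 0.757956) = 3.25·8.200258 = 26.650837 m
RSL: p² = d² − 2 + 2cos(α−β) − 2d(sin α + sin β) = 7.379315; p = √p² = 2.716489; φ = atan2(cos α + cos β, d − sin α − sin β) − atan2(2, p) = -0.607937 rad; t = (α − φ) mod 2π = 3.259839 rad, q = (β − φ) mod 2π = 0.373064 rad → L = 3.25·(3.259839 + 2.716489 + 0.373064) = 3.25·6.349393 = 20.635526 m
RLR: c = (6 − d² + 2cos(α−β) + 2d(sin α − sin β))/8 = -0.486240; p = 2π − arccos c = 4.204608 rad; φ = atan2(cos α − cos β, d − sin α + sin β) = -0.568030 rad; t = (α − φ + p/2) mod 2π = 5.322235 rad, q = (α − β − t + p) mod 2π = 1.769147 rad → L = 3.25·(5.322235 + 4.204608 + 1.769147) = 3.25·11.295990 = 36.711967 m
LRL: c = (6 − d² + 2cos(α−β) − 2d(sin α − sin β))/8 = -1.755198, |c| > 1 → infeasible
Shortest: RSL with L = 20.635526 m ≈ 20.6355 m
Convert RSL to answer units (arcs ×180/π): t = 3.259839·180/π = 186.7750°, p = ρ·p = 3.25·2.716489 = 8.8286 m, q = 0.373064·180/π = 21.3750°, L = 20.6355 m.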